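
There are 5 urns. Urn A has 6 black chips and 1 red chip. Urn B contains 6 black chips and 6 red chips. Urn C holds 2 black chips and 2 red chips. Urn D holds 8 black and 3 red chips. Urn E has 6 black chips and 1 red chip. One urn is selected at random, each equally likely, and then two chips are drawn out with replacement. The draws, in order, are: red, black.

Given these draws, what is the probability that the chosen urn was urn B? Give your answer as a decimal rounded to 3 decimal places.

0.265

The likelihood of the observed sequence under each hypothesis: P(data | urn A) = (1/7)(6/7) = 0.12245; P(data | urn B) = (6/12)(6/12) = 0.25; P(data | urn C) = (2/4)(2/4) = 0.25; P(data | urn D) = (3/11)(8/11) = 0.19835; P(data | urn E) = (1/7)(6/7) = 0.12245.
Weighting by the prior gives 1/5 · 0.12245 = 0.02449, 1/5 · 0.25 = 0.05, 1/5 · 0.25 = 0.05, 1/5 · 0.19835 = 0.039669, 1/5 · 0.12245 = 0.02449; summing to 0.18865.
Hence P(urn B | data) = (0.05) / (0.18865) = 0.26504.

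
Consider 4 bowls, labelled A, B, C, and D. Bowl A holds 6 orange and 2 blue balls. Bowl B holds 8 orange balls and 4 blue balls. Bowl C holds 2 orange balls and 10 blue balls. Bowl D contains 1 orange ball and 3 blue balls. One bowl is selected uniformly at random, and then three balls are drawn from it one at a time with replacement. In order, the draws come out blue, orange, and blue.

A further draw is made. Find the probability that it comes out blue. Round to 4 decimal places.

Compute the likelihood of the observed sequence for each case: P(data | bowl A) = (2/8)(6/8)(2/8) = 0.046875; P(data | bowl B) = (4/12)(8/12)(4/12) = 0.074074; P(data | bowl C) = (10/12)(2/12)(10/12) = 0.11574; P(data | bowl D) = (3/4)(1/4)(3/4) = 0.14062.
The prior-weighted likelihoods are 1/4 · 0.046875 = 0.011719, 1/4 · 0.074074 = 0.018519, 1/4 · 0.11574 = 0.028935, 1/4 · 0.14062 = 0.035156; summing to 0.094329.
The posterior is then P(bowl A | data) = 0.12423, P(bowl B | data) = 0.19632, P(bowl C | data) = 0.30675, P(bowl D | data) = 0.3727.
Averaging over the posterior, P(blue next | data) = (1/4)(0.12423) + (1/3)(0.19632) + (5/6)(0.30675) + (3/4)(0.3727) = 0.63165.

0.6316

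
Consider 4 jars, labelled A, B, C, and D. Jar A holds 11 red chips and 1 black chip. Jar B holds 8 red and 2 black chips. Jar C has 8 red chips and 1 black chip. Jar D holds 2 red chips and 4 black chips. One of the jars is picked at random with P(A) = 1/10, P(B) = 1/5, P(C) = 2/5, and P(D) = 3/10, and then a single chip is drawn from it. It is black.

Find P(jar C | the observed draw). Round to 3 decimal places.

The likelihood of this draw under each hypothesis: P(data | jar A) = (1/12) = 0.083333; P(data | jar B) = (2/10) = 0.2; P(data | jar C) = (1/9) = 0.11111; P(data | jar D) = (4/6) = 0.66667.
The prior-weighted likelihoods are 1/10 · 0.083333 = 0.0083333, 1/5 · 0.2 = 0.04, 2/5 · 0.11111 = 0.044444, 3/10 · 0.66667 = 0.2; summing to 0.29278.
So P(jar C | data) = (0.044444) / (0.29278) = 0.1518.

0.152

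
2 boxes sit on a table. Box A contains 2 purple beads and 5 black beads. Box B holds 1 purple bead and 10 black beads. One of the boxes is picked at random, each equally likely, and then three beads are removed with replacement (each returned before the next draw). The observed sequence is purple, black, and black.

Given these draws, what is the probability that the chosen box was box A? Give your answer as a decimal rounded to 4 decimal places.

0.6599

Compute the likelihood of the observed sequence for each case: P(data | box A) = (2/7)(5/7)(5/7) = 0.14577; P(data | box B) = (1/11)(10/11)(10/11) = 0.075131.
Multiplying each by its prior: 1/2 · 0.14577 = 0.072886, 1/2 · 0.075131 = 0.037566; these sum to 0.11045.
Hence P(box A | data) = (0.072886) / (0.11045) = 0.65989.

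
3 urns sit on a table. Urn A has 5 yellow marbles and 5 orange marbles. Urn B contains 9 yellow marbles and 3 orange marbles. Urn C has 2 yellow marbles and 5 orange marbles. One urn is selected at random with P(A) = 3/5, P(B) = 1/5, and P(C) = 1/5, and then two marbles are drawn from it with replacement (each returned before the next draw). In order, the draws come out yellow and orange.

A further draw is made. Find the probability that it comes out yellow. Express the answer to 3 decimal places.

0.503

For each hypothesis, P(data | H) works out to: P(data | urn A) = (5/10)(5/10) = 1/4; P(data | urn B) = (9/12)(3/12) = 3/16; P(data | urn C) = (2/7)(5/7) = 10/49.
Weighting by the prior gives 3/5 · 1/4 = 3/20, 1/5 · 3/16 = 3/80, 1/5 · 10/49 = 2/49; with total 179/784.
Dividing through by the total gives posterior P(urn A | data) = 0.65698, P(urn B | data) = 0.16425, P(urn C | data) = 0.17877.
The predictive probability is P(yellow next | data) = (1/2)(0.65698) + (3/4)(0.16425) + (2/7)(0.17877) = 0.50275.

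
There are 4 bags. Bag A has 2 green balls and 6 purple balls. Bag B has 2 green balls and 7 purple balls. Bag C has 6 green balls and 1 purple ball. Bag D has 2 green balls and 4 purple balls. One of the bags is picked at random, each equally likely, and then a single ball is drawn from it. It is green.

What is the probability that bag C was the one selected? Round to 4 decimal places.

0.5155

The likelihood of this draw under each hypothesis: P(data | bag A) = (2/8) = 0.25; P(data | bag B) = (2/9) = 0.22222; P(data | bag C) = (6/7) = 0.85714; P(data | bag D) = (2/6) = 0.33333.
Weighting by the prior gives 1/4 · 0.25 = 0.0625, 1/4 · 0.22222 = 0.055556, 1/4 · 0.85714 = 0.21429, 1/4 · 0.33333 = 0.083333; with total 0.41567.
Hence P(bag C | data) = (0.21429) / (0.41567) = 0.51551.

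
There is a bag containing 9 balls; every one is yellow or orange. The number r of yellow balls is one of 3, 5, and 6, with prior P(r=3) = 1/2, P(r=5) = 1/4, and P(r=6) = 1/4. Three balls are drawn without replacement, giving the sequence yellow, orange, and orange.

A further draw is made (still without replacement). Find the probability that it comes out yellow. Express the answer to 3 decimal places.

Compute the likelihood of the observed sequence for each case: P(data | r = 3) = (3/9)(6/8)(5/7) = 5/28; P(data | r = 5) = (5/9)(4/8)(3/7) = 5/42; P(data | r = 6) = (6/9)(3/8)(2/7) = 1/14.
The prior-weighted likelihoods are 1/2 · 5/28 = 5/56, 1/4 · 5/42 = 5/168, 1/4 · 1/14 = 1/56; with total 23/168.
The posterior is then P(r = 3 | data) = 15/23, P(r = 5 | data) = 5/23, P(r = 6 | data) = 3/23.
So P(yellow next | data) = Σ P(yellow next | H) P(H | data) = (1/3)(15/23) + (2/3)(5/23) + (5/6)(3/23) = 65/138.

0.471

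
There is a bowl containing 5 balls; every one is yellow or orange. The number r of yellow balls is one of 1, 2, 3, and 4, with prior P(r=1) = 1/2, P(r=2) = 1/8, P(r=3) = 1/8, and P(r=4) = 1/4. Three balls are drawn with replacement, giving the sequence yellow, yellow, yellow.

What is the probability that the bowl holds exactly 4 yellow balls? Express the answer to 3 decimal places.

Under each hypothesis, the probability of the observed sequence is: P(data | r = 1) = (1/5)(1/5)(1/5) = 1/125; P(data | r = 2) = (2/5)(2/5)(2/5) = 8/125; P(data | r = 3) = (3/5)(3/5)(3/5) = 27/125; P(data | r = 4) = (4/5)(4/5)(4/5) = 64/125.
Weighting by the prior gives 1/2 · 1/125 = 1/250, 1/8 · 8/125 = 1/125, 1/8 · 27/125 = 27/1000, 1/4 · 64/125 = 16/125; these sum to 167/1000.
Therefore the posterior P(r = 4 | data) = (16/125) / (167/1000) = 128/167.

0.766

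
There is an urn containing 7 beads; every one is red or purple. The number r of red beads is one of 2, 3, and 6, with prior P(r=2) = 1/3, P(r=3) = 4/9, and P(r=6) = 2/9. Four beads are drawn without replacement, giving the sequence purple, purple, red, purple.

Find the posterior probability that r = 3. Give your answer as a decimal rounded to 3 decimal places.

Under each hypothesis, the probability of the observed sequence is: P(data | r = 2) = (5/7)(4/6)(2/5)(3/4) = 1/7; P(data | r = 3) = (4/7)(3/6)(3/5)(2/4) = 3/35; P(data | r = 6) = (1/7)(0/6) = 0.
Weighting by the prior gives 1/3 · 1/7 = 1/21, 4/9 · 3/35 = 4/105, 2/9 · 0 = 0; these sum to 3/35.
So P(r = 3 | data) = (4/105) / (3/35) = 4/9.

0.444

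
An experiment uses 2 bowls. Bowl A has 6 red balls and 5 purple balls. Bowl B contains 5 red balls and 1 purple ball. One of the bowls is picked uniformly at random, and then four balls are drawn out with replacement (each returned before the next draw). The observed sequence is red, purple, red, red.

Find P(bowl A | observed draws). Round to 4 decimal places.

0.4334

The likelihood of the observed sequence under each hypothesis: P(data | bowl A) = (6/11)(5/11)(6/11)(6/11) = 0.073765; P(data | bowl B) = (5/6)(1/6)(5/6)(5/6) = 0.096451.
Weighting by the prior gives 1/2 · 0.073765 = 0.036883, 1/2 · 0.096451 = 0.048225; with total 0.085108.
So P(bowl A | data) = (0.036883) / (0.085108) = 0.43336.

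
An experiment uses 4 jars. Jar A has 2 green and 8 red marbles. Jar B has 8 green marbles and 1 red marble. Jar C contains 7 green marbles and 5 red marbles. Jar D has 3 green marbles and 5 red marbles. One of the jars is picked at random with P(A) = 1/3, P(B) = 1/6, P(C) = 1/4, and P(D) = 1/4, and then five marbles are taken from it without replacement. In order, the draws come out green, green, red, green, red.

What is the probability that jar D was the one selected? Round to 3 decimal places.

0.288

The likelihood of the observed sequence under each hypothesis: P(data | jar A) = (2/10)(1/9)(8/8)(0/7) = 0; P(data | jar B) = (8/9)(7/8)(1/7)(6/6)(0/5) = 0; P(data | jar C) = (7/12)(6/11)(5/10)(5/9)(4/8) = 0.044192; P(data | jar D) = (3/8)(2/7)(5/6)(1/5)(4/4) = 0.017857.
The prior-weighted likelihoods are 1/3 · 0 = 0, 1/6 · 0 = 0, 1/4 · 0.044192 = 0.011048, 1/4 · 0.017857 = 0.0044643; with total 0.015512.
So P(jar D | data) = (0.0044643) / (0.015512) = 0.28779.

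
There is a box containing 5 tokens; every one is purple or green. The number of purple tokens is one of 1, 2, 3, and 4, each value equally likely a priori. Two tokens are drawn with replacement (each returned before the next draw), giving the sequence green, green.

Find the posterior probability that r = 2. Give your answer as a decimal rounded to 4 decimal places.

Under each hypothesis, the probability of the observed sequence is: P(data | r = 1) = (4/5)(4/5) = 16/25; P(data | r = 2) = (3/5)(3/5) = 9/25; P(data | r = 3) = (2/5)(2/5) = 4/25; P(data | r = 4) = (1/5)(1/5) = 1/25.
Weighting by the prior gives 1/4 · 16/25 = 4/25, 1/4 · 9/25 = 9/100, 1/4 · 4/25 = 1/25, 1/4 · 1/25 = 1/100; these sum to 3/10.
Hence P(r = 2 | data) = (9/100) / (3/10) = 3/10.

0.3000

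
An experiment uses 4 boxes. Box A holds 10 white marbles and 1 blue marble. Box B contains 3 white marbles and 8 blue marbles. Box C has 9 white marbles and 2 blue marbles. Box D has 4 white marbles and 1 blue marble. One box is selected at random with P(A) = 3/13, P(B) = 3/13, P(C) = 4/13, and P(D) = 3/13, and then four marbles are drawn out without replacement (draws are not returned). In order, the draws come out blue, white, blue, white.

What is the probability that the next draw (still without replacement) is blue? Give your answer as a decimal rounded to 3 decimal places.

0.545

Compute the likelihood of the observed sequence for each case: P(data | box A) = (1/11)(10/10)(0/9) = 0; P(data | box B) = (8/11)(3/10)(7/9)(2/8) = 7/165; P(data | box C) = (2/11)(9/10)(1/9)(8/8) = 1/55; P(data | box D) = (1/5)(4/4)(0/3) = 0.
Multiplying each by its prior: 3/13 · 0 = 0, 3/13 · 7/165 = 7/715, 4/13 · 1/55 = 4/715, 3/13 · 0 = 0; summing to 1/65.
Normalising, the posterior is P(box A | data) = 0, P(box B | data) = 7/11, P(box C | data) = 4/11, P(box D | data) = 0.
The predictive probability is P(blue next | data) = (6/7)(7/11) + (0)(4/11) = 6/11.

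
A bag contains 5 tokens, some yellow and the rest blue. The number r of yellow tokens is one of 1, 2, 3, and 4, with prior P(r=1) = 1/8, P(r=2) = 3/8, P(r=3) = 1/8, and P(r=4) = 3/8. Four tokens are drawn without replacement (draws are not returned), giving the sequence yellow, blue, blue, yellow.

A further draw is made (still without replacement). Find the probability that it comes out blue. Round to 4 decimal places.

0.7500

Under each hypothesis, the probability of the observed sequence is: P(data | r = 1) = (1/5)(4/4)(3/3)(0/2) = 0; P(data | r = 2) = (2/5)(3/4)(2/3)(1/2) = 1/10; P(data | r = 3) = (3/5)(2/4)(1/3)(2/2) = 1/10; P(data | r = 4) = (4/5)(1/4)(0/3) = 0.
The prior-weighted likelihoods are 1/8 · 0 = 0, 3/8 · 1/10 = 3/80, 1/8 · 1/10 = 1/80, 3/8 · 0 = 0; these sum to 1/20.
Dividing through by the total gives posterior P(r = 1 | data) = 0, P(r = 2 | data) = 3/4, P(r = 3 | data) = 1/4, P(r = 4 | data) = 0.
So P(blue next | data) = Σ P(blue next | H) P(H | data) = (1)(3/4) + (0)(1/4) = 3/4.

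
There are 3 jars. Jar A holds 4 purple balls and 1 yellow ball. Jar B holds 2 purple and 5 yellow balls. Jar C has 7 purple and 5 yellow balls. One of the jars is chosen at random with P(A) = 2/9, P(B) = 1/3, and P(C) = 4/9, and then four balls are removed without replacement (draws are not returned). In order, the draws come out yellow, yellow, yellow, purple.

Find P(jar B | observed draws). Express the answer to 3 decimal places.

0.752

Compute the likelihood of the observed sequence for each case: P(data | jar A) = (1/5)(0/4) = 0; P(data | jar B) = (5/7)(4/6)(3/5)(2/4) = 0.14286; P(data | jar C) = (5/12)(4/11)(3/10)(7/9) = 0.035354.
The prior-weighted likelihoods are 2/9 · 0 = 0, 1/3 · 0.14286 = 0.047619, 4/9 · 0.035354 = 0.015713; these sum to 0.063332.
Hence P(jar B | data) = (0.047619) / (0.063332) = 0.7519.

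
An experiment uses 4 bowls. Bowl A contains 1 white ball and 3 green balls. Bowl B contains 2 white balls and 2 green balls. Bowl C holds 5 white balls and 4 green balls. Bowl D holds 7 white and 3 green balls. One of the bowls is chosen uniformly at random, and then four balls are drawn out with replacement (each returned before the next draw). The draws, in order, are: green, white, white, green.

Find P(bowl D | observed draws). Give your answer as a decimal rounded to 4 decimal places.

0.2175

The likelihood of the observed sequence under each hypothesis: P(data | bowl A) = (3/4)(1/4)(1/4)(3/4) = 0.035156; P(data | bowl B) = (2/4)(2/4)(2/4)(2/4) = 0.0625; P(data | bowl C) = (4/9)(5/9)(5/9)(4/9) = 0.060966; P(data | bowl D) = (3/10)(7/10)(7/10)(3/10) = 0.0441.
The prior-weighted likelihoods are 1/4 · 0.035156 = 0.0087891, 1/4 · 0.0625 = 0.015625, 1/4 · 0.060966 = 0.015242, 1/4 · 0.0441 = 0.011025; summing to 0.050681.
By Bayes' rule, P(bowl D | data) = (0.011025) / (0.050681) = 0.21754.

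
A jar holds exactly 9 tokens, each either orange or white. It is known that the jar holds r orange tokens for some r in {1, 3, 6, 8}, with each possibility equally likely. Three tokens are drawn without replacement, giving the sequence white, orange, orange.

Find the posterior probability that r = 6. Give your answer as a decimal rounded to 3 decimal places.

0.495

Under each hypothesis, the probability of the observed sequence is: P(data | r = 1) = (8/9)(1/8)(0/7) = 0; P(data | r = 3) = (6/9)(3/8)(2/7) = 1/14; P(data | r = 6) = (3/9)(6/8)(5/7) = 5/28; P(data | r = 8) = (1/9)(8/8)(7/7) = 1/9.
Multiplying each by its prior: 1/4 · 0 = 0, 1/4 · 1/14 = 1/56, 1/4 · 5/28 = 5/112, 1/4 · 1/9 = 1/36; summing to 13/144.
Therefore the posterior P(r = 6 | data) = (5/112) / (13/144) = 45/91.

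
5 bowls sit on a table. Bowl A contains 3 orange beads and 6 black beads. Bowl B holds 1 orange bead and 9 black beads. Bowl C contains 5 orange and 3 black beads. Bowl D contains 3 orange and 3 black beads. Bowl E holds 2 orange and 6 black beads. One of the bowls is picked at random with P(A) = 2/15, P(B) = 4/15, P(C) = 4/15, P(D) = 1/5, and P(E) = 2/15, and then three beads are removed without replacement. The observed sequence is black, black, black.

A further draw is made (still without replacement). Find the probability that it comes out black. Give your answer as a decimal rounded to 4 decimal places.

0.7281

The likelihood of the observed sequence under each hypothesis: P(data | bowl A) = (6/9)(5/8)(4/7) = 0.2381; P(data | bowl B) = (9/10)(8/9)(7/8) = 0.7; P(data | bowl C) = (3/8)(2/7)(1/6) = 0.017857; P(data | bowl D) = (3/6)(2/5)(1/4) = 0.05; P(data | bowl E) = (6/8)(5/7)(4/6) = 0.35714.
Weighting by the prior gives 2/15 · 0.2381 = 0.031746, 4/15 · 0.7 = 0.18667, 4/15 · 0.017857 = 0.0047619, 1/5 · 0.05 = 0.01, 2/15 · 0.35714 = 0.047619; summing to 0.28079.
The posterior is then P(bowl A | data) = 0.11306, P(bowl B | data) = 0.66478, P(bowl C | data) = 0.016959, P(bowl D | data) = 0.035613, P(bowl E | data) = 0.16959.
The predictive probability is P(black next | data) = (1/2)(0.11306) + (6/7)(0.66478) + (0)(0.016959) + (0)(0.035613) + (3/5)(0.16959) = 0.72809.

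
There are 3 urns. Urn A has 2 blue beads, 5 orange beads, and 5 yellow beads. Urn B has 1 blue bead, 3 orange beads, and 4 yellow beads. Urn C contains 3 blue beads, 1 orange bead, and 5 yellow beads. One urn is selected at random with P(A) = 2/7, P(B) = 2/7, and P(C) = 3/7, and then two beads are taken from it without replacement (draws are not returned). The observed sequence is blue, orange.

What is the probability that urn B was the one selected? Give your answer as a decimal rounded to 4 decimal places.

0.2793

For each hypothesis, P(data | H) works out to: P(data | urn A) = (2/12)(5/11) = 0.075758; P(data | urn B) = (1/8)(3/7) = 0.053571; P(data | urn C) = (3/9)(1/8) = 0.041667.
The prior-weighted likelihoods are 2/7 · 0.075758 = 0.021645, 2/7 · 0.053571 = 0.015306, 3/7 · 0.041667 = 0.017857; summing to 0.054808.
By Bayes' rule, P(urn B | data) = (0.015306) / (0.054808) = 0.27927.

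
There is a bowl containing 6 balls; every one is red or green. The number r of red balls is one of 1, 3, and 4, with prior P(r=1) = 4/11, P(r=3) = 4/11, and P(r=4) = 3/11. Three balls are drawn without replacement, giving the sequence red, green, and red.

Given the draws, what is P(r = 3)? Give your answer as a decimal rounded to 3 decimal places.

0.500

Compute the likelihood of the observed sequence for each case: P(data | r = 1) = (1/6)(5/5)(0/4) = 0; P(data | r = 3) = (3/6)(3/5)(2/4) = 3/20; P(data | r = 4) = (4/6)(2/5)(3/4) = 1/5.
The prior-weighted likelihoods are 4/11 · 0 = 0, 4/11 · 3/20 = 3/55, 3/11 · 1/5 = 3/55; with total 6/55.
So P(r = 3 | data) = (3/55) / (6/55) = 1/2.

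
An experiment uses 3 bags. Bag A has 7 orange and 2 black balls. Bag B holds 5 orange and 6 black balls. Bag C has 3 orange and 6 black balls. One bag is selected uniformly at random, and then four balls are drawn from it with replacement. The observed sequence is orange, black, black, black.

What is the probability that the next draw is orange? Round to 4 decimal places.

Under each hypothesis, the probability of the observed sequence is: P(data | bag A) = (7/9)(2/9)(2/9)(2/9) = 0.0085353; P(data | bag B) = (5/11)(6/11)(6/11)(6/11) = 0.073765; P(data | bag C) = (3/9)(6/9)(6/9)(6/9) = 0.098765.
The prior-weighted likelihoods are 1/3 · 0.0085353 = 0.0028451, 1/3 · 0.073765 = 0.024588, 1/3 · 0.098765 = 0.032922; summing to 0.060355.
Dividing through by the total gives posterior P(bag A | data) = 0.047139, P(bag B | data) = 0.4074, P(bag C | data) = 0.54547.
So P(orange next | data) = Σ P(orange next | H) P(H | data) = (7/9)(0.047139) + (5/11)(0.4074) + (1/3)(0.54547) = 0.40367.

0.4037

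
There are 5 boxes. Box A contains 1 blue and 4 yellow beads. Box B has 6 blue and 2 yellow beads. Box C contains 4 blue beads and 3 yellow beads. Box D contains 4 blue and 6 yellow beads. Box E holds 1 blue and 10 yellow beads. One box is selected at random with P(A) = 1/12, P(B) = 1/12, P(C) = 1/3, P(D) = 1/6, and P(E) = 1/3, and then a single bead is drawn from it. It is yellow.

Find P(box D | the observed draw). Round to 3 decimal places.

The likelihood of this draw under each hypothesis: P(data | box A) = (4/5) = 0.8; P(data | box B) = (2/8) = 0.25; P(data | box C) = (3/7) = 0.42857; P(data | box D) = (6/10) = 0.6; P(data | box E) = (10/11) = 0.90909.
Multiplying each by its prior: 1/12 · 0.8 = 0.066667, 1/12 · 0.25 = 0.020833, 1/3 · 0.42857 = 0.14286, 1/6 · 0.6 = 0.1, 1/3 · 0.90909 = 0.30303; these sum to 0.63339.
So P(box D | data) = (0.1) / (0.63339) = 0.15788.

0.158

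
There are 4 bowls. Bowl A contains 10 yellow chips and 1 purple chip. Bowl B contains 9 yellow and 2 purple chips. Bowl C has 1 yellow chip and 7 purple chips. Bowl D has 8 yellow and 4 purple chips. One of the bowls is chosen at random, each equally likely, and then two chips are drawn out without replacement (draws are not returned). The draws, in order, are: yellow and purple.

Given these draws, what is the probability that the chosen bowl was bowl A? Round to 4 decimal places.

0.1462

For each hypothesis, P(data | H) works out to: P(data | bowl A) = (10/11)(1/10) = 0.090909; P(data | bowl B) = (9/11)(2/10) = 0.16364; P(data | bowl C) = (1/8)(7/7) = 0.125; P(data | bowl D) = (8/12)(4/11) = 0.24242.
Multiplying each by its prior: 1/4 · 0.090909 = 0.022727, 1/4 · 0.16364 = 0.040909, 1/4 · 0.125 = 0.03125, 1/4 · 0.24242 = 0.060606; these sum to 0.15549.
So P(bowl A | data) = (0.022727) / (0.15549) = 0.14616.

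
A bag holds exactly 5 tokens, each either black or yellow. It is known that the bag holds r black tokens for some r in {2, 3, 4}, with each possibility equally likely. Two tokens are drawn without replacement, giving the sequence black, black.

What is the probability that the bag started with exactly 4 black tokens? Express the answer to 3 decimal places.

0.600

Under each hypothesis, the probability of the observed sequence is: P(data | r = 2) = (2/5)(1/4) = 1/10; P(data | r = 3) = (3/5)(2/4) = 3/10; P(data | r = 4) = (4/5)(3/4) = 3/5.
Multiplying each by its prior: 1/3 · 1/10 = 1/30, 1/3 · 3/10 = 1/10, 1/3 · 3/5 = 1/5; with total 1/3.
So P(r = 4 | data) = (1/5) / (1/3) = 3/5.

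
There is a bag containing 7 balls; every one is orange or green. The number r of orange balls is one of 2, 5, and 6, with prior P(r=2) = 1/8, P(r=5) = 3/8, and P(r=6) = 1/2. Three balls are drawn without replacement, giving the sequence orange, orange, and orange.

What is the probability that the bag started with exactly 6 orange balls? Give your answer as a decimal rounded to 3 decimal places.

0.727

Compute the likelihood of the observed sequence for each case: P(data | r = 2) = (2/7)(1/6)(0/5) = 0; P(data | r = 5) = (5/7)(4/6)(3/5) = 2/7; P(data | r = 6) = (6/7)(5/6)(4/5) = 4/7.
Multiplying each by its prior: 1/8 · 0 = 0, 3/8 · 2/7 = 3/28, 1/2 · 4/7 = 2/7; these sum to 11/28.
Hence P(r = 6 | data) = (2/7) / (11/28) = 8/11.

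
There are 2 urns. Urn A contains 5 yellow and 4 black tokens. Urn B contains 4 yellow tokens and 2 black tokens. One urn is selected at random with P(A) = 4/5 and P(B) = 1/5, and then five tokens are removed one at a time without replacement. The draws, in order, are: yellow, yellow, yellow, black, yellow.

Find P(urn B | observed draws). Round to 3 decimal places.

0.344

Compute the likelihood of the observed sequence for each case: P(data | urn A) = (5/9)(4/8)(3/7)(4/6)(2/5) = 0.031746; P(data | urn B) = (4/6)(3/5)(2/4)(2/3)(1/2) = 0.066667.
Multiplying each by its prior: 4/5 · 0.031746 = 0.025397, 1/5 · 0.066667 = 0.013333; these sum to 0.03873.
By Bayes' rule, P(urn B | data) = (0.013333) / (0.03873) = 0.34426.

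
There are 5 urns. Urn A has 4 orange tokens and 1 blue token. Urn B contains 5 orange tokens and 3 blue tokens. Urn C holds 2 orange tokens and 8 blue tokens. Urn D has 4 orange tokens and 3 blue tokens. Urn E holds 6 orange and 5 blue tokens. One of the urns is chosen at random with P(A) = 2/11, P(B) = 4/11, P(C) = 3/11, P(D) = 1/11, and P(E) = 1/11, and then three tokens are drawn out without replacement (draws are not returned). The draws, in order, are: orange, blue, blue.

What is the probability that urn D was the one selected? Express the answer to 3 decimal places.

0.108

For each hypothesis, P(data | H) works out to: P(data | urn A) = (4/5)(1/4)(0/3) = 0; P(data | urn B) = (5/8)(3/7)(2/6) = 0.089286; P(data | urn C) = (2/10)(8/9)(7/8) = 0.15556; P(data | urn D) = (4/7)(3/6)(2/5) = 0.11429; P(data | urn E) = (6/11)(5/10)(4/9) = 0.12121.
Multiplying each by its prior: 2/11 · 0 = 0, 4/11 · 0.089286 = 0.032468, 3/11 · 0.15556 = 0.042424, 1/11 · 0.11429 = 0.01039, 1/11 · 0.12121 = 0.011019; these sum to 0.096301.
Hence P(urn D | data) = (0.01039) / (0.096301) = 0.10789.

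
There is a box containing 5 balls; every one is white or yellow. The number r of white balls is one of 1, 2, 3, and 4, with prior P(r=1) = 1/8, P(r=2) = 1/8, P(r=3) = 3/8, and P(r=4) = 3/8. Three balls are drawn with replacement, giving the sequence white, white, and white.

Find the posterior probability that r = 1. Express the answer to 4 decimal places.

0.0035

Under each hypothesis, the probability of the observed sequence is: P(data | r = 1) = (1/5)(1/5)(1/5) = 1/125; P(data | r = 2) = (2/5)(2/5)(2/5) = 8/125; P(data | r = 3) = (3/5)(3/5)(3/5) = 27/125; P(data | r = 4) = (4/5)(4/5)(4/5) = 64/125.
Multiplying each by its prior: 1/8 · 1/125 = 1/1000, 1/8 · 8/125 = 1/125, 3/8 · 27/125 = 81/1000, 3/8 · 64/125 = 24/125; summing to 141/500.
By Bayes' rule, P(r = 1 | data) = (1/1000) / (141/500) = 1/282.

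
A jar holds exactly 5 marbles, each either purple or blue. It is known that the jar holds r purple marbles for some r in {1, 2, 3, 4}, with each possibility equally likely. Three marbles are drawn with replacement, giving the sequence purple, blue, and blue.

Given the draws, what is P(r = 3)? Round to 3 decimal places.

0.240

For each hypothesis, P(data | H) works out to: P(data | r = 1) = (1/5)(4/5)(4/5) = 16/125; P(data | r = 2) = (2/5)(3/5)(3/5) = 18/125; P(data | r = 3) = (3/5)(2/5)(2/5) = 12/125; P(data | r = 4) = (4/5)(1/5)(1/5) = 4/125.
The prior-weighted likelihoods are 1/4 · 16/125 = 4/125, 1/4 · 18/125 = 9/250, 1/4 · 12/125 = 3/125, 1/4 · 4/125 = 1/125; with total 1/10.
So P(r = 3 | data) = (3/125) / (1/10) = 6/25.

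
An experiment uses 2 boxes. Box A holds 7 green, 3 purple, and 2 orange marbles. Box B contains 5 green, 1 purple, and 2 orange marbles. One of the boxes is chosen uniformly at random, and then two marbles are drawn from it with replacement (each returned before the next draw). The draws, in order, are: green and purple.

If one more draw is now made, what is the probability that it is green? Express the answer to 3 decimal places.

0.598

Compute the likelihood of the observed sequence for each case: P(data | box A) = (7/12)(3/12) = 7/48; P(data | box B) = (5/8)(1/8) = 5/64.
Multiplying each by its prior: 1/2 · 7/48 = 7/96, 1/2 · 5/64 = 5/128; these sum to 43/384.
The posterior is then P(box A | data) = 0.65116, P(box B | data) = 0.34884.
Averaging over the posterior, P(green next | data) = (7/12)(0.65116) + (5/8)(0.34884) = 0.59787.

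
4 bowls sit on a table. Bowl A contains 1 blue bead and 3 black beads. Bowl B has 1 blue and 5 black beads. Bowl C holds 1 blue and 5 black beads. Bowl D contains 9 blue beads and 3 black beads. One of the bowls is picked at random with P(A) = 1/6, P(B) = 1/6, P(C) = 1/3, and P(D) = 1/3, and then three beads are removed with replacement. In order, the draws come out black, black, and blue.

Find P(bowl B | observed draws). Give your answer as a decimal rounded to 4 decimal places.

For each hypothesis, P(data | H) works out to: P(data | bowl A) = (3/4)(3/4)(1/4) = 0.14062; P(data | bowl B) = (5/6)(5/6)(1/6) = 0.11574; P(data | bowl C) = (5/6)(5/6)(1/6) = 0.11574; P(data | bowl D) = (3/12)(3/12)(9/12) = 0.046875.
The prior-weighted likelihoods are 1/6 · 0.14062 = 0.023438, 1/6 · 0.11574 = 0.01929, 1/3 · 0.11574 = 0.03858, 1/3 · 0.046875 = 0.015625; these sum to 0.096933.
Therefore the posterior P(bowl B | data) = (0.01929) / (0.096933) = 0.199.

0.1990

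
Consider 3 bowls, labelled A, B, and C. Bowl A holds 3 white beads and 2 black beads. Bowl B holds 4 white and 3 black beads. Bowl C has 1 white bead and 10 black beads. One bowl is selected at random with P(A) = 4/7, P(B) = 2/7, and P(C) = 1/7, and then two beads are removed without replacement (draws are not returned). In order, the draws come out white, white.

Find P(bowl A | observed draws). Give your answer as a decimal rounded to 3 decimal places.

0.677

For each hypothesis, P(data | H) works out to: P(data | bowl A) = (3/5)(2/4) = 3/10; P(data | bowl B) = (4/7)(3/6) = 2/7; P(data | bowl C) = (1/11)(0/10) = 0.
The prior-weighted likelihoods are 4/7 · 3/10 = 6/35, 2/7 · 2/7 = 4/49, 1/7 · 0 = 0; with total 62/245.
Hence P(bowl A | data) = (6/35) / (62/245) = 21/31.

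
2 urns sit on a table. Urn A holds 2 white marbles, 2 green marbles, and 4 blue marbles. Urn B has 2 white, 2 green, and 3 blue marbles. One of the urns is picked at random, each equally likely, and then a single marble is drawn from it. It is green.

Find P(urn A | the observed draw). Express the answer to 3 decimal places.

Compute the likelihood of this draw for each case: P(data | urn A) = (2/8) = 1/4; P(data | urn B) = (2/7) = 2/7.
The prior-weighted likelihoods are 1/2 · 1/4 = 1/8, 1/2 · 2/7 = 1/7; these sum to 15/56.
Therefore the posterior P(urn A | data) = (1/8) / (15/56) = 7/15.

0.467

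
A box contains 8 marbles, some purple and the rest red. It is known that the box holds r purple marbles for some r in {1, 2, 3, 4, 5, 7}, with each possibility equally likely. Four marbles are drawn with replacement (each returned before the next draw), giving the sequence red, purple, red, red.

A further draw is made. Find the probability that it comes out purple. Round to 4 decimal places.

0.3295

Under each hypothesis, the probability of the observed sequence is: P(data | r = 1) = (7/8)(1/8)(7/8)(7/8) = 0.08374; P(data | r = 2) = (6/8)(2/8)(6/8)(6/8) = 0.10547; P(data | r = 3) = (5/8)(3/8)(5/8)(5/8) = 0.091553; P(data | r = 4) = (4/8)(4/8)(4/8)(4/8) = 0.0625; P(data | r = 5) = (3/8)(5/8)(3/8)(3/8) = 0.032959; P(data | r = 7) = (1/8)(7/8)(1/8)(1/8) = 0.001709.
Weighting by the prior gives 1/6 · 0.08374 = 0.013957, 1/6 · 0.10547 = 0.017578, 1/6 · 0.091553 = 0.015259, 1/6 · 0.0625 = 0.010417, 1/6 · 0.032959 = 0.0054932, 1/6 · 0.001709 = 0.00028483; with total 0.062988.
The posterior is then P(r = 1 | data) = 0.22158, P(r = 2 | data) = 0.27907, P(r = 3 | data) = 0.24225, P(r = 4 | data) = 0.16537, P(r = 5 | data) = 0.087209, P(r = 7 | data) = 0.004522.
The predictive probability is P(purple next | data) = (1/8)(0.22158) + (1/4)(0.27907) + (3/8)(0.24225) + (1/2)(0.16537) + (5/8)(0.087209) + (7/8)(0.004522) = 0.32946.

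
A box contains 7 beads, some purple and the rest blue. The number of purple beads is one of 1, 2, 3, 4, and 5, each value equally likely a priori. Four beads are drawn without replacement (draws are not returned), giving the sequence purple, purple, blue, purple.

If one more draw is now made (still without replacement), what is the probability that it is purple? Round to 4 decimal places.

0.4815

The likelihood of the observed sequence under each hypothesis: P(data | r = 1) = (1/7)(0/6) = 0; P(data | r = 2) = (2/7)(1/6)(5/5)(0/4) = 0; P(data | r = 3) = (3/7)(2/6)(4/5)(1/4) = 1/35; P(data | r = 4) = (4/7)(3/6)(3/5)(2/4) = 3/35; P(data | r = 5) = (5/7)(4/6)(2/5)(3/4) = 1/7.
Multiplying each by its prior: 1/5 · 0 = 0, 1/5 · 0 = 0, 1/5 · 1/35 = 1/175, 1/5 · 3/35 = 3/175, 1/5 · 1/7 = 1/35; these sum to 9/175.
Normalising, the posterior is P(r = 1 | data) = 0, P(r = 2 | data) = 0, P(r = 3 | data) = 1/9, P(r = 4 | data) = 1/3, P(r = 5 | data) = 5/9.
Averaging over the posterior, P(purple next | data) = (0)(1/9) + (1/3)(1/3) + (2/3)(5/9) = 13/27.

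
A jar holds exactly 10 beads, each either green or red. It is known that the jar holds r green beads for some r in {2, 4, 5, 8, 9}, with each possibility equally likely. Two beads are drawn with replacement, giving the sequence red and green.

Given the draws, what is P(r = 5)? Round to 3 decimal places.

The likelihood of the observed sequence under each hypothesis: P(data | r = 2) = (8/10)(2/10) = 4/25; P(data | r = 4) = (6/10)(4/10) = 6/25; P(data | r = 5) = (5/10)(5/10) = 1/4; P(data | r = 8) = (2/10)(8/10) = 4/25; P(data | r = 9) = (1/10)(9/10) = 9/100.
Multiplying each by its prior: 1/5 · 4/25 = 4/125, 1/5 · 6/25 = 6/125, 1/5 · 1/4 = 1/20, 1/5 · 4/25 = 4/125, 1/5 · 9/100 = 9/500; with total 9/50.
So P(r = 5 | data) = (1/20) / (9/50) = 5/18.

0.278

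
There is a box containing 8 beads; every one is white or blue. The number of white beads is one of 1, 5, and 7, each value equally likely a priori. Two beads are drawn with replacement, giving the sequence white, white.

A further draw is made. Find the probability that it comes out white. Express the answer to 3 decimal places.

Under each hypothesis, the probability of the observed sequence is: P(data | r = 1) = (1/8)(1/8) = 1/64; P(data | r = 5) = (5/8)(5/8) = 25/64; P(data | r = 7) = (7/8)(7/8) = 49/64.
Multiplying each by its prior: 1/3 · 1/64 = 1/192, 1/3 · 25/64 = 25/192, 1/3 · 49/64 = 49/192; these sum to 25/64.
Dividing through by the total gives posterior P(r = 1 | data) = 1/75, P(r = 5 | data) = 1/3, P(r = 7 | data) = 49/75.
Averaging over the posterior, P(white next | data) = (1/8)(1/75) + (5/8)(1/3) + (7/8)(49/75) = 469/600.

0.782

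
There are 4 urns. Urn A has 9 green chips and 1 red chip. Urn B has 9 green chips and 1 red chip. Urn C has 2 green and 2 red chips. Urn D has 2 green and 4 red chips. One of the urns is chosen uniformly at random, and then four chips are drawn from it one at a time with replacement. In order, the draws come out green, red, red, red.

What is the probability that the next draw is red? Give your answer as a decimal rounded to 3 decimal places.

Under each hypothesis, the probability of the observed sequence is: P(data | urn A) = (9/10)(1/10)(1/10)(1/10) = 0.0009; P(data | urn B) = (9/10)(1/10)(1/10)(1/10) = 0.0009; P(data | urn C) = (2/4)(2/4)(2/4)(2/4) = 0.0625; P(data | urn D) = (2/6)(4/6)(4/6)(4/6) = 0.098765.
The prior-weighted likelihoods are 1/4 · 0.0009 = 0.000225, 1/4 · 0.0009 = 0.000225, 1/4 · 0.0625 = 0.015625, 1/4 · 0.098765 = 0.024691; summing to 0.040766.
Dividing through by the total gives posterior P(urn A | data) = 0.0055193, P(urn B | data) = 0.0055193, P(urn C | data) = 0.38328, P(urn D | data) = 0.60568.
So P(red next | data) = Σ P(red next | H) P(H | data) = (1/10)(0.0055193) + (1/10)(0.0055193) + (1/2)(0.38328) + (2/3)(0.60568) = 0.59653.

0.597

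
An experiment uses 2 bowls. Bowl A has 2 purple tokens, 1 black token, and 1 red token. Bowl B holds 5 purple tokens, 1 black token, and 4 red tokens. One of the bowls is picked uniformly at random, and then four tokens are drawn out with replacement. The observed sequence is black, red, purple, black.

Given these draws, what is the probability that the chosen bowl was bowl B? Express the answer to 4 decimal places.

Under each hypothesis, the probability of the observed sequence is: P(data | bowl A) = (1/4)(1/4)(2/4)(1/4) = 0.0078125; P(data | bowl B) = (1/10)(4/10)(5/10)(1/10) = 0.002.
Weighting by the prior gives 1/2 · 0.0078125 = 0.0039062, 1/2 · 0.002 = 0.001; these sum to 0.0049063.
Hence P(bowl B | data) = (0.001) / (0.0049063) = 0.20382.

0.2038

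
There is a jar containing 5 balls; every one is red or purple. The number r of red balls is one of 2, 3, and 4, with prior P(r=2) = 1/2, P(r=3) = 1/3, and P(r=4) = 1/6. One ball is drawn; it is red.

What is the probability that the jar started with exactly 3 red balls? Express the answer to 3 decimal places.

0.375

Compute the likelihood of this draw for each case: P(data | r = 2) = (2/5) = 2/5; P(data | r = 3) = (3/5) = 3/5; P(data | r = 4) = (4/5) = 4/5.
Weighting by the prior gives 1/2 · 2/5 = 1/5, 1/3 · 3/5 = 1/5, 1/6 · 4/5 = 2/15; these sum to 8/15.
Hence P(r = 3 | data) = (1/5) / (8/15) = 3/8.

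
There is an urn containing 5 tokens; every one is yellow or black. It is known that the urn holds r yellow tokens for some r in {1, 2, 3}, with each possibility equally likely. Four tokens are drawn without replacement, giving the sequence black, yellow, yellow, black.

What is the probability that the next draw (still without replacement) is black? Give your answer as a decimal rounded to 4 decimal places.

0.5000

For each hypothesis, P(data | H) works out to: P(data | r = 1) = (4/5)(1/4)(0/3) = 0; P(data | r = 2) = (3/5)(2/4)(1/3)(2/2) = 1/10; P(data | r = 3) = (2/5)(3/4)(2/3)(1/2) = 1/10.
Multiplying each by its prior: 1/3 · 0 = 0, 1/3 · 1/10 = 1/30, 1/3 · 1/10 = 1/30; with total 1/15.
Normalising, the posterior is P(r = 1 | data) = 0, P(r = 2 | data) = 1/2, P(r = 3 | data) = 1/2.
The predictive probability is P(black next | data) = (1)(1/2) + (0)(1/2) = 1/2.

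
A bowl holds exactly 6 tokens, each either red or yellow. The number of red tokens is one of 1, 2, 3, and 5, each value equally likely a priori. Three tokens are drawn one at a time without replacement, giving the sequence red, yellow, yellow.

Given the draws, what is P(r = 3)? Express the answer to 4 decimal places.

0.2903

Under each hypothesis, the probability of the observed sequence is: P(data | r = 1) = (1/6)(5/5)(4/4) = 1/6; P(data | r = 2) = (2/6)(4/5)(3/4) = 1/5; P(data | r = 3) = (3/6)(3/5)(2/4) = 3/20; P(data | r = 5) = (5/6)(1/5)(0/4) = 0.
The prior-weighted likelihoods are 1/4 · 1/6 = 1/24, 1/4 · 1/5 = 1/20, 1/4 · 3/20 = 3/80, 1/4 · 0 = 0; with total 31/240.
By Bayes' rule, P(r = 3 | data) = (3/80) / (31/240) = 9/31.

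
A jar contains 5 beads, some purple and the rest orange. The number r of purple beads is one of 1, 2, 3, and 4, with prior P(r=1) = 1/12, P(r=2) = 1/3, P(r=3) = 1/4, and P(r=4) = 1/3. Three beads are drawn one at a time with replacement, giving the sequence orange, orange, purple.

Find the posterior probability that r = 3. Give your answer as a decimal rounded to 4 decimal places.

The likelihood of the observed sequence under each hypothesis: P(data | r = 1) = (4/5)(4/5)(1/5) = 16/125; P(data | r = 2) = (3/5)(3/5)(2/5) = 18/125; P(data | r = 3) = (2/5)(2/5)(3/5) = 12/125; P(data | r = 4) = (1/5)(1/5)(4/5) = 4/125.
The prior-weighted likelihoods are 1/12 · 16/125 = 4/375, 1/3 · 18/125 = 6/125, 1/4 · 12/125 = 3/125, 1/3 · 4/125 = 4/375; with total 7/75.
Therefore the posterior P(r = 3 | data) = (3/125) / (7/75) = 9/35.

0.2571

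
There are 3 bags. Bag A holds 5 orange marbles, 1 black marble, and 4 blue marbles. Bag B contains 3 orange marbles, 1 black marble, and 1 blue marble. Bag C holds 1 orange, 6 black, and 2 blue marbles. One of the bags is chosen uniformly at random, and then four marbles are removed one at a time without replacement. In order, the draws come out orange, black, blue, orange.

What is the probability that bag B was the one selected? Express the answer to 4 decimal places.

Under each hypothesis, the probability of the observed sequence is: P(data | bag A) = (5/10)(1/9)(4/8)(4/7) = 0.015873; P(data | bag B) = (3/5)(1/4)(1/3)(2/2) = 0.05; P(data | bag C) = (1/9)(6/8)(2/7)(0/6) = 0.
Weighting by the prior gives 1/3 · 0.015873 = 0.005291, 1/3 · 0.05 = 0.016667, 1/3 · 0 = 0; summing to 0.021958.
By Bayes' rule, P(bag B | data) = (0.016667) / (0.021958) = 0.75904.

0.7590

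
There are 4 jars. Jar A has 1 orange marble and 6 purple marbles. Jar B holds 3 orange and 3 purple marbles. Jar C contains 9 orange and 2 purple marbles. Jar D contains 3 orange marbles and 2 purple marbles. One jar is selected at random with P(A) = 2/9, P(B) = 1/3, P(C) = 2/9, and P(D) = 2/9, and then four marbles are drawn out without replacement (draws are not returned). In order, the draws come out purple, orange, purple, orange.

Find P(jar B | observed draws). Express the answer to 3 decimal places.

For each hypothesis, P(data | H) works out to: P(data | jar A) = (6/7)(1/6)(5/5)(0/4) = 0; P(data | jar B) = (3/6)(3/5)(2/4)(2/3) = 1/10; P(data | jar C) = (2/11)(9/10)(1/9)(8/8) = 1/55; P(data | jar D) = (2/5)(3/4)(1/3)(2/2) = 1/10.
Weighting by the prior gives 2/9 · 0 = 0, 1/3 · 1/10 = 1/30, 2/9 · 1/55 = 2/495, 2/9 · 1/10 = 1/45; summing to 59/990.
By Bayes' rule, P(jar B | data) = (1/30) / (59/990) = 33/59.

0.559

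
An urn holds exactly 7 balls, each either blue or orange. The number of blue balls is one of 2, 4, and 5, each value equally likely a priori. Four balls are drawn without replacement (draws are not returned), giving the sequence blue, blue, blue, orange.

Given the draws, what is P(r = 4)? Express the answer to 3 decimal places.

The likelihood of the observed sequence under each hypothesis: P(data | r = 2) = (2/7)(1/6)(0/5) = 0; P(data | r = 4) = (4/7)(3/6)(2/5)(3/4) = 3/35; P(data | r = 5) = (5/7)(4/6)(3/5)(2/4) = 1/7.
Multiplying each by its prior: 1/3 · 0 = 0, 1/3 · 3/35 = 1/35, 1/3 · 1/7 = 1/21; these sum to 8/105.
So P(r = 4 | data) = (1/35) / (8/105) = 3/8.

0.375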